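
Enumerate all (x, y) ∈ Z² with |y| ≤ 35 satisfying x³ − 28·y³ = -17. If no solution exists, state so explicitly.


The equation is x³ - 28y³ = -17. For fixed y, x³ = 28·y³ − 17, so a solution requires the RHS to be a perfect cube.
Strategy: iterate y from -35 to 35, compute RHS = 28·y³ − 17, and check whether it is a (positive or negative) perfect cube.
Check small values of y:
  y = 0: RHS = -17 is not a perfect cube.
  y = 1: RHS = 11 is not a perfect cube.
  y = -1: RHS = -45 is not a perfect cube.
  y = 2: RHS = 207 is not a perfect cube.
  y = -2: RHS = -241 is not a perfect cube.
  y = 3: RHS = 739 is not a perfect cube.
  y = -3: RHS = -773 is not a perfect cube.
Continuing the search up to |y| = 35 finds no solutions either.
No (x, y) in the scanned range satisfies the equation.

No integer solutions with |y| ≤ 35.


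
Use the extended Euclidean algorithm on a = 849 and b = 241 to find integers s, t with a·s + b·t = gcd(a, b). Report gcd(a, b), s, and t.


Euclidean algorithm on (849, 241) — divide until remainder is 0:
  849 = 3 · 241 + 126
  241 = 1 · 126 + 115
  126 = 1 · 115 + 11
  115 = 10 · 11 + 5
  11 = 2 · 5 + 1
  5 = 5 · 1 + 0
gcd(849, 241) = 1.
Track Bezout coefficients alongside the remainders: start with r₀ = 849 = a·1 + b·0 (s = 1, t = 0) and r₁ = 241 = a·0 + b·1 (s = 0, t = 1); each new remainder r_{k+1} = r_{k-1} − q_k·r_k inherits s_{k+1} = s_{k-1} − q_k·s_k, t_{k+1} = t_{k-1} − q_k·t_k, so r_k = a·s_k + b·t_k at every step:
  q = 3: r = 126, s = 1 − 3·0 = 1, t = 0 − 3·1 = -3  (check: 849·1 + 241·(-3) = 126)
  q = 1: r = 115, s = 0 − 1·1 = -1, t = 1 − 1·(-3) = 4  (check: 849·(-1) + 241·4 = 115)
  q = 1: r = 11, s = 1 − 1·(-1) = 2, t = -3 − 1·4 = -7  (check: 849·2 + 241·(-7) = 11)
  q = 10: r = 5, s = -1 − 10·2 = -21, t = 4 − 10·(-7) = 74  (check: 849·(-21) + 241·74 = 5)
  q = 2: r = 1, s = 2 − 2·(-21) = 44, t = -7 − 2·74 = -155  (check: 849·44 + 241·(-155) = 1)
The row with r = 1 (the gcd) gives the Bezout coefficients s = 44, t = -155.
Result: 849 · (44) + 241 · (-155) = 1.

gcd(849, 241) = 1; s = 44, t = -155 (check: 849·44 + 241·(-155) = 1).


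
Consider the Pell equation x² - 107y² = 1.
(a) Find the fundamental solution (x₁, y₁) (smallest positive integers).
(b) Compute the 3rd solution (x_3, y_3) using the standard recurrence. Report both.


Step 1: Find the fundamental solution (x₁, y₁) of x² - 107y² = 1.
  Expand √107 as a continued fraction. a₀ = ⌊√107⌋ = 10; iterate m_{k+1} = d_k·a_k − m_k, d_{k+1} = (107 − m_{k+1}²)/d_k, a_{k+1} = ⌊(a₀ + m_{k+1})/d_{k+1}⌋ (starting m₀ = 0, d₀ = 1), with convergents p_k = a_k·p_{k-1} + p_{k-2}, q_k = a_k·q_{k-1} + q_{k-2} (p₋₁ = 1, q₋₁ = 0):
  k = 0: a₀ = 10; p₀/q₀ = 10/1; p₀² − 107·q₀² = 100 − 107 = -7.
  k = 1: m = 10, d = 7, a = ⌊(10 + 10)/7⌋ = 2; p/q = (2·10 + 1)/(2·1 + 0) = 21/2; p² − 107·q² = 441 − 428 = 13.
  k = 2: m = 4, d = 13, a = ⌊(10 + 4)/13⌋ = 1; p/q = (1·21 + 10)/(1·2 + 1) = 31/3; p² − 107·q² = 961 − 963 = -2.
  k = 3: m = 9, d = 2, a = ⌊(10 + 9)/2⌋ = 9; p/q = (9·31 + 21)/(9·3 + 2) = 300/29; p² − 107·q² = 90000 − 89987 = 13.
  k = 4: m = 9, d = 13, a = ⌊(10 + 9)/13⌋ = 1; p/q = (1·300 + 31)/(1·29 + 3) = 331/32; p² − 107·q² = 109561 − 109568 = -7.
  k = 5: m = 4, d = 7, a = ⌊(10 + 4)/7⌋ = 2; p/q = (2·331 + 300)/(2·32 + 29) = 962/93; p² − 107·q² = 925444 − 925443 = 1.
  The first convergent with p² − 107·q² = 1 gives the fundamental solution (x₁, y₁) = (962, 93).
Step 2: Apply the recurrence (x_{n+1}, y_{n+1}) = (x₁x_n + 107y₁y_n, x₁y_n + y₁x_n) repeatedly.
  From (x_1, y_1) = (962, 93): x_2 = 962·962 + 107·93·93 = 1850887; y_2 = 962·93 + 93·962 = 178932.
  From (x_2, y_2) = (1850887, 178932): x_3 = 962·1850887 + 107·93·178932 = 3561105626; y_3 = 962·178932 + 93·1850887 = 344265075.
Step 3: Verify x_3² - 107·y_3² = 12681473279528851876 - 12681473279528851875 = 1 (should be 1). ✓

(x_1, y_1) = (962, 93); (x_3, y_3) = (3561105626, 344265075).


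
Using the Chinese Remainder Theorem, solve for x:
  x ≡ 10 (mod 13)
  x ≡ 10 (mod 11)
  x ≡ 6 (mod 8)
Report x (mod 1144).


Moduli 13, 11, 8 are pairwise coprime; by CRT there is a unique solution modulo M = 13 · 11 · 8 = 1144.
Solve pairwise, accumulating the modulus:
  Start with x ≡ 10 (mod 13).
  Combine with x ≡ 10 (mod 11): since gcd(13, 11) = 1, we get a unique residue mod 143.
    Write x = 10 + 13·t and substitute into x ≡ 10 (mod 11): 13·t ≡ 10 − 10 = 0 (mod 11).
    Reduce coefficients mod 11: 2·t ≡ 0 (mod 11).
    The inverse of 2 mod 11 is 6 (since 2·6 = 12 = 1·11 + 1), so t ≡ 6·0 = 0 ≡ 0 (mod 11).
    Then x = 10 + 13·0 = 10, valid modulo lcm(13, 11) = 143: x ≡ 10 (mod 143).
  Combine with x ≡ 6 (mod 8): since gcd(143, 8) = 1, we get a unique residue mod 1144.
    Write x = 10 + 143·t and substitute into x ≡ 6 (mod 8): 143·t ≡ 6 − 10 = -4 (mod 8).
    Reduce coefficients mod 8: 7·t ≡ 4 (mod 8).
    The inverse of 7 mod 8 is 7 (since 7·7 = 49 = 6·8 + 1), so t ≡ 7·4 = 28 ≡ 4 (mod 8).
    Then x = 10 + 143·4 = 582, valid modulo lcm(143, 8) = 1144: x ≡ 582 (mod 1144).
Verify: 582 mod 13 = 10 ✓, 582 mod 11 = 10 ✓, 582 mod 8 = 6 ✓.

x ≡ 582 (mod 1144).


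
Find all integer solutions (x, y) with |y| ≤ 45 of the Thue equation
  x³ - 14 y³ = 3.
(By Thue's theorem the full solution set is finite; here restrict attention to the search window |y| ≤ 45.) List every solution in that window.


The equation is x³ - 14y³ = 3. For fixed y, x³ = 14·y³ + 3, so a solution requires the RHS to be a perfect cube.
Strategy: iterate y from -45 to 45, compute RHS = 14·y³ + 3, and check whether it is a (positive or negative) perfect cube.
Check small values of y:
  y = 0: RHS = 3 is not a perfect cube.
  y = 1: RHS = 17 is not a perfect cube.
  y = -1: RHS = -11 is not a perfect cube.
  y = 2: RHS = 115 is not a perfect cube.
  y = -2: RHS = -109 is not a perfect cube.
  y = 3: RHS = 381 is not a perfect cube.
  y = -3: RHS = -375 is not a perfect cube.
Continuing the search up to |y| = 45 finds no solutions either.
No (x, y) in the scanned range satisfies the equation.

No integer solutions with |y| ≤ 45.


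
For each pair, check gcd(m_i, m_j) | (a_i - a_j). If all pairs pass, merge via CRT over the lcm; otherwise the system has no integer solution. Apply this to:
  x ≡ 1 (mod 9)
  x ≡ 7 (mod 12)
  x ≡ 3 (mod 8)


Moduli 9, 12, 8 are not pairwise coprime, so CRT works modulo lcm(m_i) when all pairwise compatibility conditions hold.
Pairwise compatibility: gcd(m_i, m_j) must divide a_i - a_j for every pair.
Merge one congruence at a time:
  Start: x ≡ 1 (mod 9).
  Combine with x ≡ 7 (mod 12): gcd(9, 12) = 3; 7 - 1 = 6, which IS divisible by 3, so compatible.
    Write x = 1 + 9·t and substitute into x ≡ 7 (mod 12): 9·t ≡ 7 − 1 = 6 (mod 12).
    Divide the congruence (and modulus) by g = 3: 3·t ≡ 2 (mod 4).
    The inverse of 3 mod 4 is 3 (since 3·3 = 9 = 2·4 + 1), so t ≡ 3·2 = 6 ≡ 2 (mod 4).
    Then x = 1 + 9·2 = 19, valid modulo lcm(9, 12) = 36: x ≡ 19 (mod 36).
  Combine with x ≡ 3 (mod 8): gcd(36, 8) = 4; 3 - 19 = -16, which IS divisible by 4, so compatible.
    Write x = 19 + 36·t and substitute into x ≡ 3 (mod 8): 36·t ≡ 3 − 19 = -16 (mod 8).
    Divide the congruence (and modulus) by g = 4: 9·t ≡ -4 (mod 2).
    Reduce coefficients mod 2: 1·t ≡ 0 (mod 2).
    So t ≡ 0 (mod 2).
    Then x = 19 + 36·0 = 19, valid modulo lcm(36, 8) = 72: x ≡ 19 (mod 72).
Verify: 19 mod 9 = 1, 19 mod 12 = 7, 19 mod 8 = 3.

x ≡ 19 (mod 72).


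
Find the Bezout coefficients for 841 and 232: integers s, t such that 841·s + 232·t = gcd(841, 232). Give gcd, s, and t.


Euclidean algorithm on (841, 232) — divide until remainder is 0:
  841 = 3 · 232 + 145
  232 = 1 · 145 + 87
  145 = 1 · 87 + 58
  87 = 1 · 58 + 29
  58 = 2 · 29 + 0
gcd(841, 232) = 29.
Track Bezout coefficients alongside the remainders: start with r₀ = 841 = a·1 + b·0 (s = 1, t = 0) and r₁ = 232 = a·0 + b·1 (s = 0, t = 1); each new remainder r_{k+1} = r_{k-1} − q_k·r_k inherits s_{k+1} = s_{k-1} − q_k·s_k, t_{k+1} = t_{k-1} − q_k·t_k, so r_k = a·s_k + b·t_k at every step:
  q = 3: r = 145, s = 1 − 3·0 = 1, t = 0 − 3·1 = -3  (check: 841·1 + 232·(-3) = 145)
  q = 1: r = 87, s = 0 − 1·1 = -1, t = 1 − 1·(-3) = 4  (check: 841·(-1) + 232·4 = 87)
  q = 1: r = 58, s = 1 − 1·(-1) = 2, t = -3 − 1·4 = -7  (check: 841·2 + 232·(-7) = 58)
  q = 1: r = 29, s = -1 − 1·2 = -3, t = 4 − 1·(-7) = 11  (check: 841·(-3) + 232·11 = 29)
The row with r = 29 (the gcd) gives the Bezout coefficients s = -3, t = 11.
Result: 841 · (-3) + 232 · (11) = 29.

gcd(841, 232) = 29; s = -3, t = 11 (check: 841·(-3) + 232·11 = 29).


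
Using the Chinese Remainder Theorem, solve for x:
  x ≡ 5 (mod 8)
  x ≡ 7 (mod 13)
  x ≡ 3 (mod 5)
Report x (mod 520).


Moduli 8, 13, 5 are pairwise coprime; by CRT there is a unique solution modulo M = 8 · 13 · 5 = 520.
Solve pairwise, accumulating the modulus:
  Start with x ≡ 5 (mod 8).
  Combine with x ≡ 7 (mod 13): since gcd(8, 13) = 1, we get a unique residue mod 104.
    Write x = 5 + 8·t and substitute into x ≡ 7 (mod 13): 8·t ≡ 7 − 5 = 2 (mod 13).
    The inverse of 8 mod 13 is 5 (since 8·5 = 40 = 3·13 + 1), so t ≡ 5·2 = 10 ≡ 10 (mod 13).
    Then x = 5 + 8·10 = 85, valid modulo lcm(8, 13) = 104: x ≡ 85 (mod 104).
  Combine with x ≡ 3 (mod 5): since gcd(104, 5) = 1, we get a unique residue mod 520.
    Write x = 85 + 104·t and substitute into x ≡ 3 (mod 5): 104·t ≡ 3 − 85 = -82 (mod 5).
    Reduce coefficients mod 5: 4·t ≡ 3 (mod 5).
    The inverse of 4 mod 5 is 4 (since 4·4 = 16 = 3·5 + 1), so t ≡ 4·3 = 12 ≡ 2 (mod 5).
    Then x = 85 + 104·2 = 293, valid modulo lcm(104, 5) = 520: x ≡ 293 (mod 520).
Verify: 293 mod 8 = 5 ✓, 293 mod 13 = 7 ✓, 293 mod 5 = 3 ✓.

x ≡ 293 (mod 520).


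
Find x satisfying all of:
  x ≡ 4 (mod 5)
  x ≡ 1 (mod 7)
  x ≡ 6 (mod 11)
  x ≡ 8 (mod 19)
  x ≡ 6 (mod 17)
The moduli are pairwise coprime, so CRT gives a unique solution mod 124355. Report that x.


Product of moduli M = 5 · 7 · 11 · 19 · 17 = 124355.
Merge one congruence at a time:
  Start: x ≡ 4 (mod 5).
  Combine with x ≡ 1 (mod 7); new modulus lcm = 35.
    Write x = 4 + 5·t and substitute into x ≡ 1 (mod 7): 5·t ≡ 1 − 4 = -3 (mod 7).
    Reduce coefficients mod 7: 5·t ≡ 4 (mod 7).
    The inverse of 5 mod 7 is 3 (since 5·3 = 15 = 2·7 + 1), so t ≡ 3·4 = 12 ≡ 5 (mod 7).
    Then x = 4 + 5·5 = 29, valid modulo lcm(5, 7) = 35: x ≡ 29 (mod 35).
  Combine with x ≡ 6 (mod 11); new modulus lcm = 385.
    Write x = 29 + 35·t and substitute into x ≡ 6 (mod 11): 35·t ≡ 6 − 29 = -23 (mod 11).
    Reduce coefficients mod 11: 2·t ≡ 10 (mod 11).
    The inverse of 2 mod 11 is 6 (since 2·6 = 12 = 1·11 + 1), so t ≡ 6·10 = 60 ≡ 5 (mod 11).
    Then x = 29 + 35·5 = 204, valid modulo lcm(35, 11) = 385: x ≡ 204 (mod 385).
  Combine with x ≡ 8 (mod 19); new modulus lcm = 7315.
    Write x = 204 + 385·t and substitute into x ≡ 8 (mod 19): 385·t ≡ 8 − 204 = -196 (mod 19).
    Reduce coefficients mod 19: 5·t ≡ 13 (mod 19).
    The inverse of 5 mod 19 is 4 (since 5·4 = 20 = 1·19 + 1), so t ≡ 4·13 = 52 ≡ 14 (mod 19).
    Then x = 204 + 385·14 = 5594, valid modulo lcm(385, 19) = 7315: x ≡ 5594 (mod 7315).
  Combine with x ≡ 6 (mod 17); new modulus lcm = 124355.
    Write x = 5594 + 7315·t and substitute into x ≡ 6 (mod 17): 7315·t ≡ 6 − 5594 = -5588 (mod 17).
    Reduce coefficients mod 17: 5·t ≡ 5 (mod 17).
    The inverse of 5 mod 17 is 7 (since 5·7 = 35 = 2·17 + 1), so t ≡ 7·5 = 35 ≡ 1 (mod 17).
    Then x = 5594 + 7315·1 = 12909, valid modulo lcm(7315, 17) = 124355: x ≡ 12909 (mod 124355).
Verify against each original: 12909 mod 5 = 4, 12909 mod 7 = 1, 12909 mod 11 = 6, 12909 mod 19 = 8, 12909 mod 17 = 6.

x ≡ 12909 (mod 124355).


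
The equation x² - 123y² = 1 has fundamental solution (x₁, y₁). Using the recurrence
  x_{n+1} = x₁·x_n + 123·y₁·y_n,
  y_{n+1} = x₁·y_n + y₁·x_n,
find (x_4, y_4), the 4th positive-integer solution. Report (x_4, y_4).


Step 1: Find the fundamental solution (x₁, y₁) of x² - 123y² = 1.
  Expand √123 as a continued fraction. a₀ = ⌊√123⌋ = 11; iterate m_{k+1} = d_k·a_k − m_k, d_{k+1} = (123 − m_{k+1}²)/d_k, a_{k+1} = ⌊(a₀ + m_{k+1})/d_{k+1}⌋ (starting m₀ = 0, d₀ = 1), with convergents p_k = a_k·p_{k-1} + p_{k-2}, q_k = a_k·q_{k-1} + q_{k-2} (p₋₁ = 1, q₋₁ = 0):
  k = 0: a₀ = 11; p₀/q₀ = 11/1; p₀² − 123·q₀² = 121 − 123 = -2.
  k = 1: m = 11, d = 2, a = ⌊(11 + 11)/2⌋ = 11; p/q = (11·11 + 1)/(11·1 + 0) = 122/11; p² − 123·q² = 14884 − 14883 = 1.
  The first convergent with p² − 123·q² = 1 gives the fundamental solution (x₁, y₁) = (122, 11).
Step 2: Apply the recurrence (x_{n+1}, y_{n+1}) = (x₁x_n + 123y₁y_n, x₁y_n + y₁x_n) repeatedly.
  From (x_1, y_1) = (122, 11): x_2 = 122·122 + 123·11·11 = 29767; y_2 = 122·11 + 11·122 = 2684.
  From (x_2, y_2) = (29767, 2684): x_3 = 122·29767 + 123·11·2684 = 7263026; y_3 = 122·2684 + 11·29767 = 654885.
  From (x_3, y_3) = (7263026, 654885): x_4 = 122·7263026 + 123·11·654885 = 1772148577; y_4 = 122·654885 + 11·7263026 = 159789256.
Step 3: Verify x_4² - 123·y_4² = 3140510578963124929 - 3140510578963124928 = 1 (should be 1). ✓

(x_1, y_1) = (122, 11); (x_4, y_4) = (1772148577, 159789256).


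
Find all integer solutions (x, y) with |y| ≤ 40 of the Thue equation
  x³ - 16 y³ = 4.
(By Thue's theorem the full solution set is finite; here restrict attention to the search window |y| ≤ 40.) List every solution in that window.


The equation is x³ - 16y³ = 4. For fixed y, x³ = 16·y³ + 4, so a solution requires the RHS to be a perfect cube.
Strategy: iterate y from -40 to 40, compute RHS = 16·y³ + 4, and check whether it is a (positive or negative) perfect cube.
Check small values of y:
  y = 0: RHS = 4 is not a perfect cube.
  y = 1: RHS = 20 is not a perfect cube.
  y = -1: RHS = -12 is not a perfect cube.
  y = 2: RHS = 132 is not a perfect cube.
  y = -2: RHS = -124 is not a perfect cube.
  y = 3: RHS = 436 is not a perfect cube.
  y = -3: RHS = -428 is not a perfect cube.
Continuing the search up to |y| = 40 finds no solutions either.
No (x, y) in the scanned range satisfies the equation.

No integer solutions with |y| ≤ 40.


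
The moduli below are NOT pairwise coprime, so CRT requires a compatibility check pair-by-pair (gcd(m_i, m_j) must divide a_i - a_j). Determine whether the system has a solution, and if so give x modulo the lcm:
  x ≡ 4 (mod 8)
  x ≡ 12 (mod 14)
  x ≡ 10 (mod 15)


Moduli 8, 14, 15 are not pairwise coprime, so CRT works modulo lcm(m_i) when all pairwise compatibility conditions hold.
Pairwise compatibility: gcd(m_i, m_j) must divide a_i - a_j for every pair.
Merge one congruence at a time:
  Start: x ≡ 4 (mod 8).
  Combine with x ≡ 12 (mod 14): gcd(8, 14) = 2; 12 - 4 = 8, which IS divisible by 2, so compatible.
    Write x = 4 + 8·t and substitute into x ≡ 12 (mod 14): 8·t ≡ 12 − 4 = 8 (mod 14).
    Divide the congruence (and modulus) by g = 2: 4·t ≡ 4 (mod 7).
    The inverse of 4 mod 7 is 2 (since 4·2 = 8 = 1·7 + 1), so t ≡ 2·4 = 8 ≡ 1 (mod 7).
    Then x = 4 + 8·1 = 12, valid modulo lcm(8, 14) = 56: x ≡ 12 (mod 56).
  Combine with x ≡ 10 (mod 15): gcd(56, 15) = 1; 10 - 12 = -2, which IS divisible by 1, so compatible.
    Write x = 12 + 56·t and substitute into x ≡ 10 (mod 15): 56·t ≡ 10 − 12 = -2 (mod 15).
    Reduce coefficients mod 15: 11·t ≡ 13 (mod 15).
    The inverse of 11 mod 15 is 11 (since 11·11 = 121 = 8·15 + 1), so t ≡ 11·13 = 143 ≡ 8 (mod 15).
    Then x = 12 + 56·8 = 460, valid modulo lcm(56, 15) = 840: x ≡ 460 (mod 840).
Verify: 460 mod 8 = 4, 460 mod 14 = 12, 460 mod 15 = 10.

x ≡ 460 (mod 840).


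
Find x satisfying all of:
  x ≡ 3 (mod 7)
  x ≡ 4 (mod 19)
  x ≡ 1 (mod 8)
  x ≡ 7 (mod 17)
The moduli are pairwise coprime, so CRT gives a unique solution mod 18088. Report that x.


Product of moduli M = 7 · 19 · 8 · 17 = 18088.
Merge one congruence at a time:
  Start: x ≡ 3 (mod 7).
  Combine with x ≡ 4 (mod 19); new modulus lcm = 133.
    Write x = 3 + 7·t and substitute into x ≡ 4 (mod 19): 7·t ≡ 4 − 3 = 1 (mod 19).
    The inverse of 7 mod 19 is 11 (since 7·11 = 77 = 4·19 + 1), so t ≡ 11·1 = 11 ≡ 11 (mod 19).
    Then x = 3 + 7·11 = 80, valid modulo lcm(7, 19) = 133: x ≡ 80 (mod 133).
  Combine with x ≡ 1 (mod 8); new modulus lcm = 1064.
    Write x = 80 + 133·t and substitute into x ≡ 1 (mod 8): 133·t ≡ 1 − 80 = -79 (mod 8).
    Reduce coefficients mod 8: 5·t ≡ 1 (mod 8).
    The inverse of 5 mod 8 is 5 (since 5·5 = 25 = 3·8 + 1), so t ≡ 5·1 = 5 ≡ 5 (mod 8).
    Then x = 80 + 133·5 = 745, valid modulo lcm(133, 8) = 1064: x ≡ 745 (mod 1064).
  Combine with x ≡ 7 (mod 17); new modulus lcm = 18088.
    Write x = 745 + 1064·t and substitute into x ≡ 7 (mod 17): 1064·t ≡ 7 − 745 = -738 (mod 17).
    Reduce coefficients mod 17: 10·t ≡ 10 (mod 17).
    The inverse of 10 mod 17 is 12 (since 10·12 = 120 = 7·17 + 1), so t ≡ 12·10 = 120 ≡ 1 (mod 17).
    Then x = 745 + 1064·1 = 1809, valid modulo lcm(1064, 17) = 18088: x ≡ 1809 (mod 18088).
Verify against each original: 1809 mod 7 = 3, 1809 mod 19 = 4, 1809 mod 8 = 1, 1809 mod 17 = 7.

x ≡ 1809 (mod 18088).


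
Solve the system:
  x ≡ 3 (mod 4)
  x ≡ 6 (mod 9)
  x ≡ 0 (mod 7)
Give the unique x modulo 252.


Moduli 4, 9, 7 are pairwise coprime; by CRT there is a unique solution modulo M = 4 · 9 · 7 = 252.
Solve pairwise, accumulating the modulus:
  Start with x ≡ 3 (mod 4).
  Combine with x ≡ 6 (mod 9): since gcd(4, 9) = 1, we get a unique residue mod 36.
    Write x = 3 + 4·t and substitute into x ≡ 6 (mod 9): 4·t ≡ 6 − 3 = 3 (mod 9).
    The inverse of 4 mod 9 is 7 (since 4·7 = 28 = 3·9 + 1), so t ≡ 7·3 = 21 ≡ 3 (mod 9).
    Then x = 3 + 4·3 = 15, valid modulo lcm(4, 9) = 36: x ≡ 15 (mod 36).
  Combine with x ≡ 0 (mod 7): since gcd(36, 7) = 1, we get a unique residue mod 252.
    Write x = 15 + 36·t and substitute into x ≡ 0 (mod 7): 36·t ≡ 0 − 15 = -15 (mod 7).
    Reduce coefficients mod 7: 1·t ≡ 6 (mod 7).
    So t ≡ 6 (mod 7).
    Then x = 15 + 36·6 = 231, valid modulo lcm(36, 7) = 252: x ≡ 231 (mod 252).
Verify: 231 mod 4 = 3 ✓, 231 mod 9 = 6 ✓, 231 mod 7 = 0 ✓.

x ≡ 231 (mod 252).


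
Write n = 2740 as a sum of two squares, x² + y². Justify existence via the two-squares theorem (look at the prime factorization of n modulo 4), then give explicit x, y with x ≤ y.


Step 1: Factor n = 2740 = 2^2 · 5 · 137.
Step 2: Check the mod-4 condition on each prime factor: 2 = 2 (special); 5 ≡ 1 (mod 4), exponent 1; 137 ≡ 1 (mod 4), exponent 1.
All primes ≡ 3 (mod 4) appear to even exponent (or don't appear), so by the two-squares theorem n IS expressible as a sum of two squares.
Step 3: Build a representation. Group n = k² · m with k = 2 and m = 5 · 137 = 685 (a product of primes ≡ 1 (mod 4)); a representation of m scales to one of n via (k·x)² + (k·y)² = k²(x² + y²). Each prime p ≡ 1 (mod 4) is itself a sum of two squares; find a² by testing p − a² for a perfect square:
  5: 5 − 1² = 4 = 2² ⇒ 5 = 1² + 2².
  137: 137 − 1² = 136, 137 − 2² = 133, 137 − 3² = 128, 137 − 4² = 121 = 11² ⇒ 137 = 4² + 11².
  Combine using the Brahmagupta–Fibonacci identity (a² + b²)(c² + d²) = (ac − bd)² + (ad + bc)² = (ac + bd)² + (ad − bc)²:
  5 · 137 = 685: from (1² + 2²)(4² + 11²), take (1·4 − 2·11, 1·11 + 2·4) = (4 − 22, 11 + 8) = (-18, 19); dropping signs (only squares matter) gives (18, 19); check 18² + 19² = 324 + 361 = 685 ✓.
  Scale by k = 2: (2·18, 2·19) = (36, 38).
Step 4: Order so x ≤ y and verify: 36² + 38² = 1296 + 1444 = 2740 = n. ✓

n = 2740 = 36² + 38² (one valid representation with x ≤ y).


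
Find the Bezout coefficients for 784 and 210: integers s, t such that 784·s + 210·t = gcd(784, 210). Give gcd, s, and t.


Euclidean algorithm on (784, 210) — divide until remainder is 0:
  784 = 3 · 210 + 154
  210 = 1 · 154 + 56
  154 = 2 · 56 + 42
  56 = 1 · 42 + 14
  42 = 3 · 14 + 0
gcd(784, 210) = 14.
Track Bezout coefficients alongside the remainders: start with r₀ = 784 = a·1 + b·0 (s = 1, t = 0) and r₁ = 210 = a·0 + b·1 (s = 0, t = 1); each new remainder r_{k+1} = r_{k-1} − q_k·r_k inherits s_{k+1} = s_{k-1} − q_k·s_k, t_{k+1} = t_{k-1} − q_k·t_k, so r_k = a·s_k + b·t_k at every step:
  q = 3: r = 154, s = 1 − 3·0 = 1, t = 0 − 3·1 = -3  (check: 784·1 + 210·(-3) = 154)
  q = 1: r = 56, s = 0 − 1·1 = -1, t = 1 − 1·(-3) = 4  (check: 784·(-1) + 210·4 = 56)
  q = 2: r = 42, s = 1 − 2·(-1) = 3, t = -3 − 2·4 = -11  (check: 784·3 + 210·(-11) = 42)
  q = 1: r = 14, s = -1 − 1·3 = -4, t = 4 − 1·(-11) = 15  (check: 784·(-4) + 210·15 = 14)
The row with r = 14 (the gcd) gives the Bezout coefficients s = -4, t = 15.
Result: 784 · (-4) + 210 · (15) = 14.

gcd(784, 210) = 14; s = -4, t = 15 (check: 784·(-4) + 210·15 = 14).


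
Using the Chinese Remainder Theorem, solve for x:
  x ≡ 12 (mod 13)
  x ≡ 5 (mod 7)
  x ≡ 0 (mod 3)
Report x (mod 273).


Moduli 13, 7, 3 are pairwise coprime; by CRT there is a unique solution modulo M = 13 · 7 · 3 = 273.
Solve pairwise, accumulating the modulus:
  Start with x ≡ 12 (mod 13).
  Combine with x ≡ 5 (mod 7): since gcd(13, 7) = 1, we get a unique residue mod 91.
    Write x = 12 + 13·t and substitute into x ≡ 5 (mod 7): 13·t ≡ 5 − 12 = -7 (mod 7).
    Reduce coefficients mod 7: 6·t ≡ 0 (mod 7).
    The inverse of 6 mod 7 is 6 (since 6·6 = 36 = 5·7 + 1), so t ≡ 6·0 = 0 ≡ 0 (mod 7).
    Then x = 12 + 13·0 = 12, valid modulo lcm(13, 7) = 91: x ≡ 12 (mod 91).
  Combine with x ≡ 0 (mod 3): since gcd(91, 3) = 1, we get a unique residue mod 273.
    Write x = 12 + 91·t and substitute into x ≡ 0 (mod 3): 91·t ≡ 0 − 12 = -12 (mod 3).
    Reduce coefficients mod 3: 1·t ≡ 0 (mod 3).
    So t ≡ 0 (mod 3).
    Then x = 12 + 91·0 = 12, valid modulo lcm(91, 3) = 273: x ≡ 12 (mod 273).
Verify: 12 mod 13 = 12 ✓, 12 mod 7 = 5 ✓, 12 mod 3 = 0 ✓.

x ≡ 12 (mod 273).


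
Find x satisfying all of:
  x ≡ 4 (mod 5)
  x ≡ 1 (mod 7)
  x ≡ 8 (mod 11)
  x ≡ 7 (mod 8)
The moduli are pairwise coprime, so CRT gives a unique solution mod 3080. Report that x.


Product of moduli M = 5 · 7 · 11 · 8 = 3080.
Merge one congruence at a time:
  Start: x ≡ 4 (mod 5).
  Combine with x ≡ 1 (mod 7); new modulus lcm = 35.
    Write x = 4 + 5·t and substitute into x ≡ 1 (mod 7): 5·t ≡ 1 − 4 = -3 (mod 7).
    Reduce coefficients mod 7: 5·t ≡ 4 (mod 7).
    The inverse of 5 mod 7 is 3 (since 5·3 = 15 = 2·7 + 1), so t ≡ 3·4 = 12 ≡ 5 (mod 7).
    Then x = 4 + 5·5 = 29, valid modulo lcm(5, 7) = 35: x ≡ 29 (mod 35).
  Combine with x ≡ 8 (mod 11); new modulus lcm = 385.
    Write x = 29 + 35·t and substitute into x ≡ 8 (mod 11): 35·t ≡ 8 − 29 = -21 (mod 11).
    Reduce coefficients mod 11: 2·t ≡ 1 (mod 11).
    The inverse of 2 mod 11 is 6 (since 2·6 = 12 = 1·11 + 1), so t ≡ 6·1 = 6 ≡ 6 (mod 11).
    Then x = 29 + 35·6 = 239, valid modulo lcm(35, 11) = 385: x ≡ 239 (mod 385).
  Combine with x ≡ 7 (mod 8); new modulus lcm = 3080.
    Write x = 239 + 385·t and substitute into x ≡ 7 (mod 8): 385·t ≡ 7 − 239 = -232 (mod 8).
    Reduce coefficients mod 8: 1·t ≡ 0 (mod 8).
    So t ≡ 0 (mod 8).
    Then x = 239 + 385·0 = 239, valid modulo lcm(385, 8) = 3080: x ≡ 239 (mod 3080).
Verify against each original: 239 mod 5 = 4, 239 mod 7 = 1, 239 mod 11 = 8, 239 mod 8 = 7.

x ≡ 239 (mod 3080).


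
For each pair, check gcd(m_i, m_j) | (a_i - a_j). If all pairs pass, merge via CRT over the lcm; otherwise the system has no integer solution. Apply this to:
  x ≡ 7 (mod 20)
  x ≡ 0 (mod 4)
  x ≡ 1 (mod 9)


Moduli 20, 4, 9 are not pairwise coprime, so CRT works modulo lcm(m_i) when all pairwise compatibility conditions hold.
Pairwise compatibility: gcd(m_i, m_j) must divide a_i - a_j for every pair.
Merge one congruence at a time:
  Start: x ≡ 7 (mod 20).
  Combine with x ≡ 0 (mod 4): gcd(20, 4) = 4, and 0 - 7 = -7 is NOT divisible by 4.
    ⇒ system is inconsistent (no integer solution).

No solution (the system is inconsistent).


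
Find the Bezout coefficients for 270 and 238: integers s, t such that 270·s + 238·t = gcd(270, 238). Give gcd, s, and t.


Euclidean algorithm on (270, 238) — divide until remainder is 0:
  270 = 1 · 238 + 32
  238 = 7 · 32 + 14
  32 = 2 · 14 + 4
  14 = 3 · 4 + 2
  4 = 2 · 2 + 0
gcd(270, 238) = 2.
Track Bezout coefficients alongside the remainders: start with r₀ = 270 = a·1 + b·0 (s = 1, t = 0) and r₁ = 238 = a·0 + b·1 (s = 0, t = 1); each new remainder r_{k+1} = r_{k-1} − q_k·r_k inherits s_{k+1} = s_{k-1} − q_k·s_k, t_{k+1} = t_{k-1} − q_k·t_k, so r_k = a·s_k + b·t_k at every step:
  q = 1: r = 32, s = 1 − 1·0 = 1, t = 0 − 1·1 = -1  (check: 270·1 + 238·(-1) = 32)
  q = 7: r = 14, s = 0 − 7·1 = -7, t = 1 − 7·(-1) = 8  (check: 270·(-7) + 238·8 = 14)
  q = 2: r = 4, s = 1 − 2·(-7) = 15, t = -1 − 2·8 = -17  (check: 270·15 + 238·(-17) = 4)
  q = 3: r = 2, s = -7 − 3·15 = -52, t = 8 − 3·(-17) = 59  (check: 270·(-52) + 238·59 = 2)
The row with r = 2 (the gcd) gives the Bezout coefficients s = -52, t = 59.
Result: 270 · (-52) + 238 · (59) = 2.

gcd(270, 238) = 2; s = -52, t = 59 (check: 270·(-52) + 238·59 = 2).


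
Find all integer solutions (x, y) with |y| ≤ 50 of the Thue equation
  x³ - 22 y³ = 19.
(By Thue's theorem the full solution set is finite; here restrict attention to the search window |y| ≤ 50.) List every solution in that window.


The equation is x³ - 22y³ = 19. For fixed y, x³ = 22·y³ + 19, so a solution requires the RHS to be a perfect cube.
Strategy: iterate y from -50 to 50, compute RHS = 22·y³ + 19, and check whether it is a (positive or negative) perfect cube.
Check small values of y:
  y = 0: RHS = 19 is not a perfect cube.
  y = 1: RHS = 41 is not a perfect cube.
  y = -1: RHS = -3 is not a perfect cube.
  y = 2: RHS = 195 is not a perfect cube.
  y = -2: RHS = -157 is not a perfect cube.
  y = 3: RHS = 613 is not a perfect cube.
  y = -3: RHS = -575 is not a perfect cube.
Continuing the search up to |y| = 50 finds no solutions either.
No (x, y) in the scanned range satisfies the equation.

No integer solutions with |y| ≤ 50.


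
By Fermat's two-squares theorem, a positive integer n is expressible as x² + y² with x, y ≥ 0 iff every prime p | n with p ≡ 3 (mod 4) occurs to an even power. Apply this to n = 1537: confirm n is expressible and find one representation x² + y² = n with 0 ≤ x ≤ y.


Step 1: Factor n = 1537 = 29 · 53.
Step 2: Check the mod-4 condition on each prime factor: 29 ≡ 1 (mod 4), exponent 1; 53 ≡ 1 (mod 4), exponent 1.
All primes ≡ 3 (mod 4) appear to even exponent (or don't appear), so by the two-squares theorem n IS expressible as a sum of two squares.
Step 3: Build a representation. Here n = 29 · 53 is a product of primes ≡ 1 (mod 4). Each prime p ≡ 1 (mod 4) is itself a sum of two squares; find a² by testing p − a² for a perfect square:
  29: 29 − 1² = 28, 29 − 2² = 25 = 5² ⇒ 29 = 2² + 5².
  53: 53 − 1² = 52, 53 − 2² = 49 = 7² ⇒ 53 = 2² + 7².
  Combine using the Brahmagupta–Fibonacci identity (a² + b²)(c² + d²) = (ac − bd)² + (ad + bc)² = (ac + bd)² + (ad − bc)²:
  29 · 53 = 1537: from (2² + 5²)(2² + 7²), take (2·2 − 5·7, 2·7 + 5·2) = (4 − 35, 14 + 10) = (-31, 24); dropping signs (only squares matter) gives (31, 24); check 31² + 24² = 961 + 576 = 1537 ✓.
Step 4: Order so x ≤ y and verify: 24² + 31² = 576 + 961 = 1537 = n. ✓

n = 1537 = 24² + 31² (one valid representation with x ≤ y).


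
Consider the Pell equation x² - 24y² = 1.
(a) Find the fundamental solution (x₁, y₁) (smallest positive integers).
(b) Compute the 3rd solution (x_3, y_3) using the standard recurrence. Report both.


Step 1: Find the fundamental solution (x₁, y₁) of x² - 24y² = 1.
  Expand √24 as a continued fraction. a₀ = ⌊√24⌋ = 4; iterate m_{k+1} = d_k·a_k − m_k, d_{k+1} = (24 − m_{k+1}²)/d_k, a_{k+1} = ⌊(a₀ + m_{k+1})/d_{k+1}⌋ (starting m₀ = 0, d₀ = 1), with convergents p_k = a_k·p_{k-1} + p_{k-2}, q_k = a_k·q_{k-1} + q_{k-2} (p₋₁ = 1, q₋₁ = 0):
  k = 0: a₀ = 4; p₀/q₀ = 4/1; p₀² − 24·q₀² = 16 − 24 = -8.
  k = 1: m = 4, d = 8, a = ⌊(4 + 4)/8⌋ = 1; p/q = (1·4 + 1)/(1·1 + 0) = 5/1; p² − 24·q² = 25 − 24 = 1.
  The first convergent with p² − 24·q² = 1 gives the fundamental solution (x₁, y₁) = (5, 1).
Step 2: Apply the recurrence (x_{n+1}, y_{n+1}) = (x₁x_n + 24y₁y_n, x₁y_n + y₁x_n) repeatedly.
  From (x_1, y_1) = (5, 1): x_2 = 5·5 + 24·1·1 = 49; y_2 = 5·1 + 1·5 = 10.
  From (x_2, y_2) = (49, 10): x_3 = 5·49 + 24·1·10 = 485; y_3 = 5·10 + 1·49 = 99.
Step 3: Verify x_3² - 24·y_3² = 235225 - 235224 = 1 (should be 1). ✓

(x_1, y_1) = (5, 1); (x_3, y_3) = (485, 99).


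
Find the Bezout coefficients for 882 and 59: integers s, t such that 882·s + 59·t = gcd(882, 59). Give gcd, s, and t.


Euclidean algorithm on (882, 59) — divide until remainder is 0:
  882 = 14 · 59 + 56
  59 = 1 · 56 + 3
  56 = 18 · 3 + 2
  3 = 1 · 2 + 1
  2 = 2 · 1 + 0
gcd(882, 59) = 1.
Track Bezout coefficients alongside the remainders: start with r₀ = 882 = a·1 + b·0 (s = 1, t = 0) and r₁ = 59 = a·0 + b·1 (s = 0, t = 1); each new remainder r_{k+1} = r_{k-1} − q_k·r_k inherits s_{k+1} = s_{k-1} − q_k·s_k, t_{k+1} = t_{k-1} − q_k·t_k, so r_k = a·s_k + b·t_k at every step:
  q = 14: r = 56, s = 1 − 14·0 = 1, t = 0 − 14·1 = -14  (check: 882·1 + 59·(-14) = 56)
  q = 1: r = 3, s = 0 − 1·1 = -1, t = 1 − 1·(-14) = 15  (check: 882·(-1) + 59·15 = 3)
  q = 18: r = 2, s = 1 − 18·(-1) = 19, t = -14 − 18·15 = -284  (check: 882·19 + 59·(-284) = 2)
  q = 1: r = 1, s = -1 − 1·19 = -20, t = 15 − 1·(-284) = 299  (check: 882·(-20) + 59·299 = 1)
The row with r = 1 (the gcd) gives the Bezout coefficients s = -20, t = 299.
Result: 882 · (-20) + 59 · (299) = 1.

gcd(882, 59) = 1; s = -20, t = 299 (check: 882·(-20) + 59·299 = 1).


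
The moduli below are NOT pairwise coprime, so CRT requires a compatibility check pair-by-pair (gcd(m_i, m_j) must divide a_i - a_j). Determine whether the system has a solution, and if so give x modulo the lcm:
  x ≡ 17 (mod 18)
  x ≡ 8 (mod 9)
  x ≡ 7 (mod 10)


Moduli 18, 9, 10 are not pairwise coprime, so CRT works modulo lcm(m_i) when all pairwise compatibility conditions hold.
Pairwise compatibility: gcd(m_i, m_j) must divide a_i - a_j for every pair.
Merge one congruence at a time:
  Start: x ≡ 17 (mod 18).
  Combine with x ≡ 8 (mod 9): gcd(18, 9) = 9; 8 - 17 = -9, which IS divisible by 9, so compatible.
    Write x = 17 + 18·t and substitute into x ≡ 8 (mod 9): 18·t ≡ 8 − 17 = -9 (mod 9).
    Divide the congruence (and modulus) by g = 9: 2·t ≡ -1 (mod 1).
    Modulo 1 every t works; take t = 0.
    Then x = 17 + 18·0 = 17, valid modulo lcm(18, 9) = 18: x ≡ 17 (mod 18).
  Combine with x ≡ 7 (mod 10): gcd(18, 10) = 2; 7 - 17 = -10, which IS divisible by 2, so compatible.
    Write x = 17 + 18·t and substitute into x ≡ 7 (mod 10): 18·t ≡ 7 − 17 = -10 (mod 10).
    Divide the congruence (and modulus) by g = 2: 9·t ≡ -5 (mod 5).
    Reduce coefficients mod 5: 4·t ≡ 0 (mod 5).
    The inverse of 4 mod 5 is 4 (since 4·4 = 16 = 3·5 + 1), so t ≡ 4·0 = 0 ≡ 0 (mod 5).
    Then x = 17 + 18·0 = 17, valid modulo lcm(18, 10) = 90: x ≡ 17 (mod 90).
Verify: 17 mod 18 = 17, 17 mod 9 = 8, 17 mod 10 = 7.

x ≡ 17 (mod 90).


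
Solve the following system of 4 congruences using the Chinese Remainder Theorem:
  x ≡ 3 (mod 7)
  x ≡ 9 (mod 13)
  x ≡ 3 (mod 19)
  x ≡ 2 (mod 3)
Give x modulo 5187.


Product of moduli M = 7 · 13 · 19 · 3 = 5187.
Merge one congruence at a time:
  Start: x ≡ 3 (mod 7).
  Combine with x ≡ 9 (mod 13); new modulus lcm = 91.
    Write x = 3 + 7·t and substitute into x ≡ 9 (mod 13): 7·t ≡ 9 − 3 = 6 (mod 13).
    The inverse of 7 mod 13 is 2 (since 7·2 = 14 = 1·13 + 1), so t ≡ 2·6 = 12 ≡ 12 (mod 13).
    Then x = 3 + 7·12 = 87, valid modulo lcm(7, 13) = 91: x ≡ 87 (mod 91).
  Combine with x ≡ 3 (mod 19); new modulus lcm = 1729.
    Write x = 87 + 91·t and substitute into x ≡ 3 (mod 19): 91·t ≡ 3 − 87 = -84 (mod 19).
    Reduce coefficients mod 19: 15·t ≡ 11 (mod 19).
    The inverse of 15 mod 19 is 14 (since 15·14 = 210 = 11·19 + 1), so t ≡ 14·11 = 154 ≡ 2 (mod 19).
    Then x = 87 + 91·2 = 269, valid modulo lcm(91, 19) = 1729: x ≡ 269 (mod 1729).
  Combine with x ≡ 2 (mod 3); new modulus lcm = 5187.
    Write x = 269 + 1729·t and substitute into x ≡ 2 (mod 3): 1729·t ≡ 2 − 269 = -267 (mod 3).
    Reduce coefficients mod 3: 1·t ≡ 0 (mod 3).
    So t ≡ 0 (mod 3).
    Then x = 269 + 1729·0 = 269, valid modulo lcm(1729, 3) = 5187: x ≡ 269 (mod 5187).
Verify against each original: 269 mod 7 = 3, 269 mod 13 = 9, 269 mod 19 = 3, 269 mod 3 = 2.

x ≡ 269 (mod 5187).


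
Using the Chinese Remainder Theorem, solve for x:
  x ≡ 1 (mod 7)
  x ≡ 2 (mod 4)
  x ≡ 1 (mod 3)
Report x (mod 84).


Moduli 7, 4, 3 are pairwise coprime; by CRT there is a unique solution modulo M = 7 · 4 · 3 = 84.
Solve pairwise, accumulating the modulus:
  Start with x ≡ 1 (mod 7).
  Combine with x ≡ 2 (mod 4): since gcd(7, 4) = 1, we get a unique residue mod 28.
    Write x = 1 + 7·t and substitute into x ≡ 2 (mod 4): 7·t ≡ 2 − 1 = 1 (mod 4).
    Reduce coefficients mod 4: 3·t ≡ 1 (mod 4).
    The inverse of 3 mod 4 is 3 (since 3·3 = 9 = 2·4 + 1), so t ≡ 3·1 = 3 ≡ 3 (mod 4).
    Then x = 1 + 7·3 = 22, valid modulo lcm(7, 4) = 28: x ≡ 22 (mod 28).
  Combine with x ≡ 1 (mod 3): since gcd(28, 3) = 1, we get a unique residue mod 84.
    Write x = 22 + 28·t and substitute into x ≡ 1 (mod 3): 28·t ≡ 1 − 22 = -21 (mod 3).
    Reduce coefficients mod 3: 1·t ≡ 0 (mod 3).
    So t ≡ 0 (mod 3).
    Then x = 22 + 28·0 = 22, valid modulo lcm(28, 3) = 84: x ≡ 22 (mod 84).
Verify: 22 mod 7 = 1 ✓, 22 mod 4 = 2 ✓, 22 mod 3 = 1 ✓.

x ≡ 22 (mod 84).


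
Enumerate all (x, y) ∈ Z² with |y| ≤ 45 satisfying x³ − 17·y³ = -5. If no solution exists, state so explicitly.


The equation is x³ - 17y³ = -5. For fixed y, x³ = 17·y³ − 5, so a solution requires the RHS to be a perfect cube.
Strategy: iterate y from -45 to 45, compute RHS = 17·y³ − 5, and check whether it is a (positive or negative) perfect cube.
Check small values of y:
  y = 0: RHS = -5 is not a perfect cube.
  y = 1: RHS = 12 is not a perfect cube.
  y = -1: RHS = -22 is not a perfect cube.
  y = 2: RHS = 131 is not a perfect cube.
  y = -2: RHS = -141 is not a perfect cube.
  y = 3: RHS = 454 is not a perfect cube.
  y = -3: RHS = -464 is not a perfect cube.
Continuing the search up to |y| = 45 finds no solutions either.
No (x, y) in the scanned range satisfies the equation.

No integer solutions with |y| ≤ 45.


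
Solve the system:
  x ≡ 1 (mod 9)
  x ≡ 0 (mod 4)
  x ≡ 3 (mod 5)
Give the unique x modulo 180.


Moduli 9, 4, 5 are pairwise coprime; by CRT there is a unique solution modulo M = 9 · 4 · 5 = 180.
Solve pairwise, accumulating the modulus:
  Start with x ≡ 1 (mod 9).
  Combine with x ≡ 0 (mod 4): since gcd(9, 4) = 1, we get a unique residue mod 36.
    Write x = 1 + 9·t and substitute into x ≡ 0 (mod 4): 9·t ≡ 0 − 1 = -1 (mod 4).
    Reduce coefficients mod 4: 1·t ≡ 3 (mod 4).
    So t ≡ 3 (mod 4).
    Then x = 1 + 9·3 = 28, valid modulo lcm(9, 4) = 36: x ≡ 28 (mod 36).
  Combine with x ≡ 3 (mod 5): since gcd(36, 5) = 1, we get a unique residue mod 180.
    Write x = 28 + 36·t and substitute into x ≡ 3 (mod 5): 36·t ≡ 3 − 28 = -25 (mod 5).
    Reduce coefficients mod 5: 1·t ≡ 0 (mod 5).
    So t ≡ 0 (mod 5).
    Then x = 28 + 36·0 = 28, valid modulo lcm(36, 5) = 180: x ≡ 28 (mod 180).
Verify: 28 mod 9 = 1 ✓, 28 mod 4 = 0 ✓, 28 mod 5 = 3 ✓.

x ≡ 28 (mod 180).


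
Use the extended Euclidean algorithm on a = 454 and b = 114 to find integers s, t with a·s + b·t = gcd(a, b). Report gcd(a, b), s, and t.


Euclidean algorithm on (454, 114) — divide until remainder is 0:
  454 = 3 · 114 + 112
  114 = 1 · 112 + 2
  112 = 56 · 2 + 0
gcd(454, 114) = 2.
Track Bezout coefficients alongside the remainders: start with r₀ = 454 = a·1 + b·0 (s = 1, t = 0) and r₁ = 114 = a·0 + b·1 (s = 0, t = 1); each new remainder r_{k+1} = r_{k-1} − q_k·r_k inherits s_{k+1} = s_{k-1} − q_k·s_k, t_{k+1} = t_{k-1} − q_k·t_k, so r_k = a·s_k + b·t_k at every step:
  q = 3: r = 112, s = 1 − 3·0 = 1, t = 0 − 3·1 = -3  (check: 454·1 + 114·(-3) = 112)
  q = 1: r = 2, s = 0 − 1·1 = -1, t = 1 − 1·(-3) = 4  (check: 454·(-1) + 114·4 = 2)
The row with r = 2 (the gcd) gives the Bezout coefficients s = -1, t = 4.
Result: 454 · (-1) + 114 · (4) = 2.

gcd(454, 114) = 2; s = -1, t = 4 (check: 454·(-1) + 114·4 = 2).


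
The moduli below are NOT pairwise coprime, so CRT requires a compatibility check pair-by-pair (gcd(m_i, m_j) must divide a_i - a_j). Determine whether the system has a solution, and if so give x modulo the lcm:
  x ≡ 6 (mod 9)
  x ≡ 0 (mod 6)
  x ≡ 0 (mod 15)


Moduli 9, 6, 15 are not pairwise coprime, so CRT works modulo lcm(m_i) when all pairwise compatibility conditions hold.
Pairwise compatibility: gcd(m_i, m_j) must divide a_i - a_j for every pair.
Merge one congruence at a time:
  Start: x ≡ 6 (mod 9).
  Combine with x ≡ 0 (mod 6): gcd(9, 6) = 3; 0 - 6 = -6, which IS divisible by 3, so compatible.
    Write x = 6 + 9·t and substitute into x ≡ 0 (mod 6): 9·t ≡ 0 − 6 = -6 (mod 6).
    Divide the congruence (and modulus) by g = 3: 3·t ≡ -2 (mod 2).
    Reduce coefficients mod 2: 1·t ≡ 0 (mod 2).
    So t ≡ 0 (mod 2).
    Then x = 6 + 9·0 = 6, valid modulo lcm(9, 6) = 18: x ≡ 6 (mod 18).
  Combine with x ≡ 0 (mod 15): gcd(18, 15) = 3; 0 - 6 = -6, which IS divisible by 3, so compatible.
    Write x = 6 + 18·t and substitute into x ≡ 0 (mod 15): 18·t ≡ 0 − 6 = -6 (mod 15).
    Divide the congruence (and modulus) by g = 3: 6·t ≡ -2 (mod 5).
    Reduce coefficients mod 5: 1·t ≡ 3 (mod 5).
    So t ≡ 3 (mod 5).
    Then x = 6 + 18·3 = 60, valid modulo lcm(18, 15) = 90: x ≡ 60 (mod 90).
Verify: 60 mod 9 = 6, 60 mod 6 = 0, 60 mod 15 = 0.

x ≡ 60 (mod 90).


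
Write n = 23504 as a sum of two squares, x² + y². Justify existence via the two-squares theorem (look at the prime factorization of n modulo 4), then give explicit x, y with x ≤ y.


Step 1: Factor n = 23504 = 2^4 · 13 · 113.
Step 2: Check the mod-4 condition on each prime factor: 2 = 2 (special); 13 ≡ 1 (mod 4), exponent 1; 113 ≡ 1 (mod 4), exponent 1.
All primes ≡ 3 (mod 4) appear to even exponent (or don't appear), so by the two-squares theorem n IS expressible as a sum of two squares.
Step 3: Build a representation. Group n = k² · m with k = 4 and m = 13 · 113 = 1469 (a product of primes ≡ 1 (mod 4)); a representation of m scales to one of n via (k·x)² + (k·y)² = k²(x² + y²). Each prime p ≡ 1 (mod 4) is itself a sum of two squares; find a² by testing p − a² for a perfect square:
  13: 13 − 1² = 12, 13 − 2² = 9 = 3² ⇒ 13 = 2² + 3².
  113: 113 − 1² = 112, 113 − 2² = 109, 113 − 3² = 104, 113 − 4² = 97, 113 − 5² = 88, 113 − 6² = 77, 113 − 7² = 64 = 8² ⇒ 113 = 7² + 8².
  Combine using the Brahmagupta–Fibonacci identity (a² + b²)(c² + d²) = (ac − bd)² + (ad + bc)² = (ac + bd)² + (ad − bc)²:
  13 · 113 = 1469: from (2² + 3²)(7² + 8²), take (2·7 − 3·8, 2·8 + 3·7) = (14 − 24, 16 + 21) = (-10, 37); dropping signs (only squares matter) gives (10, 37); check 10² + 37² = 100 + 1369 = 1469 ✓.
  Scale by k = 4: (4·10, 4·37) = (40, 148).
Step 4: Order so x ≤ y and verify: 40² + 148² = 1600 + 21904 = 23504 = n. ✓

n = 23504 = 40² + 148² (one valid representation with x ≤ y).
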